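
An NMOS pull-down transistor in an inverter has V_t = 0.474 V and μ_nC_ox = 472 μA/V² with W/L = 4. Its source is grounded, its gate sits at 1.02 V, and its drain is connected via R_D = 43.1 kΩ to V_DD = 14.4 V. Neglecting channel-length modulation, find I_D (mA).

I_D = 0.281 mA

V_GS = V_G = 1.02 V, so V_ov = 1.02 − 0.474 = 0.546 V.
k_n = μ_nC_ox · (W/L) = 1.888 mA/V².
Assume saturation: I_D = ½ k_n V_ov² = 0.5 × 1.888 × 0.546² = 0.281 mA, giving V_DS = V_DD − I_D R_D = 14.4 − 0.281 × 43.1 = 2.27 V.
V_DS = 2.27 V ≥ V_ov = 0.546 V, confirming saturation.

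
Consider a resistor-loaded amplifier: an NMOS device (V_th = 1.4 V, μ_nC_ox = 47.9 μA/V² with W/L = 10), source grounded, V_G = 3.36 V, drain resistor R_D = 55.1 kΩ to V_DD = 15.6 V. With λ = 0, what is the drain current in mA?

I_D = 0.277 mA

V_GS = V_G = 3.36 V, so V_ov = 3.36 − 1.4 = 1.96 V.
k_n = μ_nC_ox · (W/L) = 0.479 mA/V².
Assume saturation: I_D = ½ k_n V_ov² = 0.5 × 0.479 × 1.96² = 0.92 mA, giving V_DS = V_DD − I_D R_D = 15.6 − 0.92 × 55.1 = -35.1 V.
But -35.1 V < V_ov = 1.96 V, so the device is actually in triode.
In triode I_D = k_n[V_ov V_DS − ½ V_DS²] and I_D = (V_DD − V_DS)/R_D. Equating: 13.2 V_DS² − 52.73 V_DS + 15.6 = 0, giving V_DS = 0.322 V (the root below V_ov).
I_D = (15.6 − 0.322) / 55.1 = 0.277 mA.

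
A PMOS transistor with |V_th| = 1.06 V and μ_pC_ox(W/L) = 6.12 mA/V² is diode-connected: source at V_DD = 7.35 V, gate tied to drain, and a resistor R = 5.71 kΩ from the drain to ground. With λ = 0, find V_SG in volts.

V_SG = 1.63 V

With gate tied to drain, V_SG = V_SD ≥ V_SG − |V_th|, so the device is in saturation.
KCL at the drain: ½ k_p (V_SG − |V_th|)² = (V_DD − V_SG)/R.
Let x = V_SG − 1.06. Then 17.5 x² + x − 6.29 = 0, giving x = 0.572 V (positive root), so V_SG = 1.63 V.
I_D = (V_DD − V_SG)/R = (7.35 − 1.63) / 5.71 = 1 mA.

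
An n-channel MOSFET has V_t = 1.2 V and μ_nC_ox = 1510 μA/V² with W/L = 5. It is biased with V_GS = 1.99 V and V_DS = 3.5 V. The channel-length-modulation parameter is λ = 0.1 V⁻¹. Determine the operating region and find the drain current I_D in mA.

k_n = μ_nC_ox · (W/L) = 7.55 mA/V².
V_ov = V_GS − V_t = 1.99 − 1.2 = 0.79 V.
Since V_DS = 3.5 V ≥ V_ov = 0.79 V, the device is in saturation.
I_D = ½ k_n V_ov² (1 + λ V_DS) = 0.5 × 7.55 × 0.79² × (1 + 0.1 × 3.5) = 3.18 mA.

Saturation; I_D = 3.18 mA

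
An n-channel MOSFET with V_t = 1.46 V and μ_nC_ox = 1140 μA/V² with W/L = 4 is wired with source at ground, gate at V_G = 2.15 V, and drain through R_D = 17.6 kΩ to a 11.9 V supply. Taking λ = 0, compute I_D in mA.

I_D = 0.661 mA

V_GS = V_G = 2.15 V, so V_ov = 2.15 − 1.46 = 0.69 V.
k_n = μ_nC_ox · (W/L) = 4.56 mA/V².
Assume saturation: I_D = ½ k_n V_ov² = 0.5 × 4.56 × 0.69² = 1.09 mA, giving V_DS = V_DD − I_D R_D = 11.9 − 1.09 × 17.6 = -7.2 V.
But -7.2 V < V_ov = 0.69 V, so the device is actually in triode.
In triode I_D = k_n[V_ov V_DS − ½ V_DS²] and I_D = (V_DD − V_DS)/R_D. Equating: 40.1 V_DS² − 56.38 V_DS + 11.9 = 0, giving V_DS = 0.259 V (the root below V_ov).
I_D = (11.9 − 0.259) / 17.6 = 0.661 mA.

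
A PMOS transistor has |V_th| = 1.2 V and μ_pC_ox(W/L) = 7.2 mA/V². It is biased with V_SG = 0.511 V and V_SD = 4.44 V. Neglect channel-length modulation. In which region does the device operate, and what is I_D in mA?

V_SG = 0.511 V < |V_th| = 1.2 V, so the transistor is in cutoff.

Cutoff; I_D = 0 mA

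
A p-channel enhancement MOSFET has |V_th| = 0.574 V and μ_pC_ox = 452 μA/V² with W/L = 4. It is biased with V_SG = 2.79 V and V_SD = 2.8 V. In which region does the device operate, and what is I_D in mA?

k_p = μ_pC_ox · (W/L) = 1.808 mA/V².
V_ov = V_SG − |V_th| = 2.79 − 0.574 = 2.22 V.
Since V_SD = 2.8 V ≥ V_ov = 2.22 V, the device is in saturation.
I_D = ½ k_p V_ov² = 0.5 × 1.808 × 2.22² = 4.44 mA.

Saturation; I_D = 4.44 mA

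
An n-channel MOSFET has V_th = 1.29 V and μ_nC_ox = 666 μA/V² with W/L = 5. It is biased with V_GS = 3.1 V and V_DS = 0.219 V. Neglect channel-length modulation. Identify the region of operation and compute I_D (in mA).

Triode; I_D = 1.24 mA

k_n = μ_nC_ox · (W/L) = 3.33 mA/V².
V_ov = V_GS − V_th = 3.1 − 1.29 = 1.81 V.
Since V_DS = 0.219 V < V_ov = 1.81 V, the device is in the triode region.
I_D = k_n [V_ov · V_DS − ½ V_DS²] = 3.33 × [1.81 × 0.219 − 0.5 × 0.219²] = 1.24 mA.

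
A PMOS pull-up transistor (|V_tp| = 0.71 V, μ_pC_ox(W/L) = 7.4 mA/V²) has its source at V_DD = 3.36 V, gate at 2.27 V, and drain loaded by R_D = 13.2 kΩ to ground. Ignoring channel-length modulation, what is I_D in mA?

I_D = 0.247 mA

V_SG = V_DD − V_G = 3.36 − 2.27 = 1.09 V, so V_ov = 1.09 − 0.71 = 0.38 V.
Assume saturation: I_D = ½ k_p V_ov² = 0.5 × 7.4 × 0.38² = 0.534 mA, giving V_SD = V_DD − I_D R_D = 3.36 − 0.534 × 13.2 = -3.69 V.
But -3.69 V < V_ov = 0.38 V, so the device is actually in triode.
In triode I_D = k_p[V_ov V_SD − ½ V_SD²] and I_D = (V_DD − V_SD)/R_D. Equating: 48.8 V_SD² − 38.12 V_SD + 3.36 = 0, giving V_SD = 0.101 V (the root below V_ov).
I_D = (3.36 − 0.101) / 13.2 = 0.247 mA.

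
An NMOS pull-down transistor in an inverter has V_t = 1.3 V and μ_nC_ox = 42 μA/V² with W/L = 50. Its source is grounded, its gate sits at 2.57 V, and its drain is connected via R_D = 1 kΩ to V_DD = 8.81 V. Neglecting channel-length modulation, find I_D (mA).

V_GS = V_G = 2.57 V, so V_ov = 2.57 − 1.3 = 1.27 V.
k_n = μ_nC_ox · (W/L) = 2.1 mA/V².
Assume saturation: I_D = ½ k_n V_ov² = 0.5 × 2.1 × 1.27² = 1.69 mA, giving V_DS = V_DD − I_D R_D = 8.81 − 1.69 × 1 = 7.12 V.
V_DS = 7.12 V ≥ V_ov = 1.27 V, confirming saturation.

I_D = 1.69 mA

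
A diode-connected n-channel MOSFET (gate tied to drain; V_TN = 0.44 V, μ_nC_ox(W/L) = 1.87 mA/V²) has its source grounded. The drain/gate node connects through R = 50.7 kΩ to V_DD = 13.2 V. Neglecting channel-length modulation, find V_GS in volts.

V_GS = 0.948 V

With gate tied to drain, V_GS = V_DS ≥ V_GS − V_TN, so the device is in saturation.
KCL at the drain: ½ k_n (V_GS − V_TN)² = (V_DD − V_GS)/R.
Let x = V_GS − 0.44. Then 47.4 x² + x − 12.76 = 0, giving x = 0.508 V (positive root), so V_GS = 0.948 V.
I_D = (V_DD − V_GS)/R = (13.2 − 0.948) / 50.7 = 0.242 mA.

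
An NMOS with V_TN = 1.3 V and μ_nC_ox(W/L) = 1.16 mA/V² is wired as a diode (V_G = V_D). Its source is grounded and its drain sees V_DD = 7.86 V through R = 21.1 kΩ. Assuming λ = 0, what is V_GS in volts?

V_GS = 1.99 V

With gate tied to drain, V_GS = V_DS ≥ V_GS − V_TN, so the device is in saturation.
KCL at the drain: ½ k_n (V_GS − V_TN)² = (V_DD − V_GS)/R.
Let x = V_GS − 1.3. Then 12.2 x² + x − 6.56 = 0, giving x = 0.692 V (positive root), so V_GS = 1.99 V.
I_D = (V_DD − V_GS)/R = (7.86 − 1.99) / 21.1 = 0.278 mA.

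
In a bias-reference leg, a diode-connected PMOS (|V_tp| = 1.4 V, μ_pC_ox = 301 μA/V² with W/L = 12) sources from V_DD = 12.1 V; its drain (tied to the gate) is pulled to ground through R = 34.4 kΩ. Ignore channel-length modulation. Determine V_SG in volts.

V_SG = 1.81 V

With gate tied to drain, V_SG = V_SD ≥ V_SG − |V_tp|, so the device is in saturation.
k_p = μ_pC_ox · (W/L) = 3.612 mA/V².
KCL at the drain: ½ k_p (V_SG − |V_tp|)² = (V_DD − V_SG)/R.
Let x = V_SG − 1.4. Then 62.1 x² + x − 10.7 = 0, giving x = 0.407 V (positive root), so V_SG = 1.81 V.
I_D = (V_DD − V_SG)/R = (12.1 − 1.81) / 34.4 = 0.299 mA.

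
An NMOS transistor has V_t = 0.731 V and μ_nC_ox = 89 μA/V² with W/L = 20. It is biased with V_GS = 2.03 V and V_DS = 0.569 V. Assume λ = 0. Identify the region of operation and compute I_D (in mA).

k_n = μ_nC_ox · (W/L) = 1.78 mA/V².
V_ov = V_GS − V_t = 2.03 − 0.731 = 1.3 V.
Since V_DS = 0.569 V < V_ov = 1.3 V, the device is in the triode region.
I_D = k_n [V_ov · V_DS − ½ V_DS²] = 1.78 × [1.3 × 0.569 − 0.5 × 0.569²] = 1.03 mA.

Triode; I_D = 1.03 mA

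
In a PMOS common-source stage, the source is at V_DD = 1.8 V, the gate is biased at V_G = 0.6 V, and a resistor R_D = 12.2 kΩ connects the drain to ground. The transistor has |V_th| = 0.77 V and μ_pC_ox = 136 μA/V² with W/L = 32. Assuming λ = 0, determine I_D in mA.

V_SG = V_DD − V_G = 1.8 − 0.6 = 1.2 V, so V_ov = 1.2 − 0.77 = 0.43 V.
k_p = μ_pC_ox · (W/L) = 4.352 mA/V².
Assume saturation: I_D = ½ k_p V_ov² = 0.5 × 4.352 × 0.43² = 0.402 mA, giving V_SD = V_DD − I_D R_D = 1.8 − 0.402 × 12.2 = -3.11 V.
But -3.11 V < V_ov = 0.43 V, so the device is actually in triode.
In triode I_D = k_p[V_ov V_SD − ½ V_SD²] and I_D = (V_DD − V_SD)/R_D. Equating: 26.5 V_SD² − 23.83 V_SD + 1.8 = 0, giving V_SD = 0.0833 V (the root below V_ov).
I_D = (1.8 − 0.0833) / 12.2 = 0.141 mA.

I_D = 0.141 mA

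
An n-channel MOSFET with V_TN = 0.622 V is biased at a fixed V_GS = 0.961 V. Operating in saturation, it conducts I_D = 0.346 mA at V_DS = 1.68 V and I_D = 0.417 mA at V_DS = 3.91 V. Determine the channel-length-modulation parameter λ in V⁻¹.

λ = 0.109 V⁻¹

With V_GS fixed, I_D ∝ (1 + λ V_DS) in saturation, so I_D2/I_D1 = (1 + λ V_DS2)/(1 + λ V_DS1).
0.417/0.346 = 1.205 = (1 + 3.91 λ)/(1 + 1.68 λ).
Solving: λ (I_D1 V_DS2 − I_D2 V_DS1) = I_D2 − I_D1, so λ = (0.417 − 0.346) / (0.346 × 3.91 − 0.417 × 1.68) = 0.071 / 0.652 = 0.109 V⁻¹.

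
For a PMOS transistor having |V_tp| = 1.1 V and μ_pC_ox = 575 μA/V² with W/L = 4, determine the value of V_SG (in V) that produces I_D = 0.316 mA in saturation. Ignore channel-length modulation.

k_p = μ_pC_ox · (W/L) = 2.3 mA/V².
In saturation I_D = ½ k_p (V_SG − |V_tp|)², so V_SG − |V_tp| = √(2 I_D / k_p) = √(2 × 0.316 / 2.3) = 0.524 V.
V_SG = 1.1 + 0.524 = 1.62 V.

V_SG = 1.62 V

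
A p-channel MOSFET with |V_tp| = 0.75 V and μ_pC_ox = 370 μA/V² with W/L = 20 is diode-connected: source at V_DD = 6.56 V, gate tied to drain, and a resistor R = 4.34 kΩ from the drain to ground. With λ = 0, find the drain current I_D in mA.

I_D = 1.21 mA

With gate tied to drain, V_SG = V_SD ≥ V_SG − |V_tp|, so the device is in saturation.
k_p = μ_pC_ox · (W/L) = 7.4 mA/V².
KCL at the drain: ½ k_p (V_SG − |V_tp|)² = (V_DD − V_SG)/R.
Let x = V_SG − 0.75. Then 16.1 x² + x − 5.81 = 0, giving x = 0.571 V (positive root), so V_SG = 1.32 V.
I_D = (V_DD − V_SG)/R = (6.56 − 1.32) / 4.34 = 1.21 mA.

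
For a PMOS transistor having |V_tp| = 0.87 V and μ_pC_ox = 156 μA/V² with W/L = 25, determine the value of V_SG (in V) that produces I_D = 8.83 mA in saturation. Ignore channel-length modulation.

k_p = μ_pC_ox · (W/L) = 3.9 mA/V².
In saturation I_D = ½ k_p (V_SG − |V_tp|)², so V_SG − |V_tp| = √(2 I_D / k_p) = √(2 × 8.83 / 3.9) = 2.13 V.
V_SG = 0.87 + 2.13 = 3 V.

V_SG = 3.00 V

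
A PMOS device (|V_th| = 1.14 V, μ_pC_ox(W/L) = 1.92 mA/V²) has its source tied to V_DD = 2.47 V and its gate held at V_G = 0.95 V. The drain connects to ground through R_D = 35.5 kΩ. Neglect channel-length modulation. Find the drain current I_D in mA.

I_D = 0.0666 mA

V_SG = V_DD − V_G = 2.47 − 0.95 = 1.52 V, so V_ov = 1.52 − 1.14 = 0.38 V.
Assume saturation: I_D = ½ k_p V_ov² = 0.5 × 1.92 × 0.38² = 0.139 mA, giving V_SD = V_DD − I_D R_D = 2.47 − 0.139 × 35.5 = -2.45 V.
But -2.45 V < V_ov = 0.38 V, so the device is actually in triode.
In triode I_D = k_p[V_ov V_SD − ½ V_SD²] and I_D = (V_DD − V_SD)/R_D. Equating: 34.1 V_SD² − 26.9 V_SD + 2.47 = 0, giving V_SD = 0.106 V (the root below V_ov).
I_D = (2.47 − 0.106) / 35.5 = 0.0666 mA.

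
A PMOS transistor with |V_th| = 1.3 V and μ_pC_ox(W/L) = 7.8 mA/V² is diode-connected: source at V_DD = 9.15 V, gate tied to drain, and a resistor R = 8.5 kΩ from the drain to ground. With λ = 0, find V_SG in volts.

With gate tied to drain, V_SG = V_SD ≥ V_SG − |V_th|, so the device is in saturation.
KCL at the drain: ½ k_p (V_SG − |V_th|)² = (V_DD − V_SG)/R.
Let x = V_SG − 1.3. Then 33.1 x² + x − 7.85 = 0, giving x = 0.472 V (positive root), so V_SG = 1.77 V.
I_D = (V_DD − V_SG)/R = (9.15 − 1.77) / 8.5 = 0.868 mA.

V_SG = 1.77 V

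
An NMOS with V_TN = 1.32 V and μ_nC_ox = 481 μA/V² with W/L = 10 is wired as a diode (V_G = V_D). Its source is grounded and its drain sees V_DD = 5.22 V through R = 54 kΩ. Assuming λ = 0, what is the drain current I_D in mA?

With gate tied to drain, V_GS = V_DS ≥ V_GS − V_TN, so the device is in saturation.
k_n = μ_nC_ox · (W/L) = 4.81 mA/V².
KCL at the drain: ½ k_n (V_GS − V_TN)² = (V_DD − V_GS)/R.
Let x = V_GS − 1.32. Then 130 x² + x − 3.9 = 0, giving x = 0.169 V (positive root), so V_GS = 1.49 V.
I_D = (V_DD − V_GS)/R = (5.22 − 1.49) / 54 = 0.0691 mA.

I_D = 0.0691 mA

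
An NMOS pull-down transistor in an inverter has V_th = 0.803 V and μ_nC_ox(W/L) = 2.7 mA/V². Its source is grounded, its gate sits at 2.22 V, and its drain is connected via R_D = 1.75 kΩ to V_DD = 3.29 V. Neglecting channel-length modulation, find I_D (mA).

V_GS = V_G = 2.22 V, so V_ov = 2.22 − 0.803 = 1.42 V.
Assume saturation: I_D = ½ k_n V_ov² = 0.5 × 2.7 × 1.42² = 2.71 mA, giving V_DS = V_DD − I_D R_D = 3.29 − 2.71 × 1.75 = -1.45 V.
But -1.45 V < V_ov = 1.42 V, so the device is actually in triode.
In triode I_D = k_n[V_ov V_DS − ½ V_DS²] and I_D = (V_DD − V_DS)/R_D. Equating: 2.36 V_DS² − 7.695 V_DS + 3.29 = 0, giving V_DS = 0.506 V (the root below V_ov).
I_D = (3.29 − 0.506) / 1.75 = 1.59 mA.

I_D = 1.59 mA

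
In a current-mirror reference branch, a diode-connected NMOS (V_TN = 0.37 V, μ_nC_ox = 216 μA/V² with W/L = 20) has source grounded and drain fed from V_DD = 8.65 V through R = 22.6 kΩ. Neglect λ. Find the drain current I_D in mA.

With gate tied to drain, V_GS = V_DS ≥ V_GS − V_TN, so the device is in saturation.
k_n = μ_nC_ox · (W/L) = 4.32 mA/V².
KCL at the drain: ½ k_n (V_GS − V_TN)² = (V_DD − V_GS)/R.
Let x = V_GS − 0.37. Then 48.8 x² + x − 8.28 = 0, giving x = 0.402 V (positive root), so V_GS = 0.772 V.
I_D = (V_DD − V_GS)/R = (8.65 − 0.772) / 22.6 = 0.349 mA.

I_D = 0.349 mA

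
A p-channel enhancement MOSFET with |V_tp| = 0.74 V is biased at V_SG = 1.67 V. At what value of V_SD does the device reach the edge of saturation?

The boundary between triode and saturation is V_SD = V_SG − |V_tp| = V_ov.
V_ov = 1.67 − 0.74 = 0.93 V.

V_SD,sat = 0.930 V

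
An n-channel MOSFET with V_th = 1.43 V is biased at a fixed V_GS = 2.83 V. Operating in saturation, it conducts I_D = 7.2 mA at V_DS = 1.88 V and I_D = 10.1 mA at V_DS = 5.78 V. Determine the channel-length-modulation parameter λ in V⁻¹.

With V_GS fixed, I_D ∝ (1 + λ V_DS) in saturation, so I_D2/I_D1 = (1 + λ V_DS2)/(1 + λ V_DS1).
10.1/7.2 = 1.403 = (1 + 5.78 λ)/(1 + 1.88 λ).
Solving: λ (I_D1 V_DS2 − I_D2 V_DS1) = I_D2 − I_D1, so λ = (10.1 − 7.2) / (7.2 × 5.78 − 10.1 × 1.88) = 2.9 / 22.6 = 0.128 V⁻¹.

λ = 0.128 V⁻¹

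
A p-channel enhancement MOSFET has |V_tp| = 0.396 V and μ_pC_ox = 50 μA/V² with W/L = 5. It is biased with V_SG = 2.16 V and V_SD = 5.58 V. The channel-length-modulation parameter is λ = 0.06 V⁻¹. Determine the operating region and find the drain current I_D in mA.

Saturation; I_D = 0.519 mA

k_p = μ_pC_ox · (W/L) = 0.25 mA/V².
V_ov = V_SG − |V_tp| = 2.16 − 0.396 = 1.76 V.
Since V_SD = 5.58 V ≥ V_ov = 1.76 V, the device is in saturation.
I_D = ½ k_p V_ov² (1 + λ V_SD) = 0.5 × 0.25 × 1.76² × (1 + 0.06 × 5.58) = 0.519 mA.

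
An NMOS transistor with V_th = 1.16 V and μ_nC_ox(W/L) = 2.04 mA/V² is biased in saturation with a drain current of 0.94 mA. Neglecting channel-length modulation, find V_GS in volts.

V_GS = 2.12 V

In saturation I_D = ½ k_n (V_GS − V_th)², so V_GS − V_th = √(2 I_D / k_n) = √(2 × 0.94 / 2.04) = 0.96 V.
V_GS = 1.16 + 0.96 = 2.12 V.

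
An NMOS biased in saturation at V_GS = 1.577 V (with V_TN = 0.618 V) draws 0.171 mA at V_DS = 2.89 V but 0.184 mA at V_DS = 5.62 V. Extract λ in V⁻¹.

λ = 0.0303 V⁻¹

With V_GS fixed, I_D ∝ (1 + λ V_DS) in saturation, so I_D2/I_D1 = (1 + λ V_DS2)/(1 + λ V_DS1).
0.184/0.171 = 1.076 = (1 + 5.62 λ)/(1 + 2.89 λ).
Solving: λ (I_D1 V_DS2 − I_D2 V_DS1) = I_D2 − I_D1, so λ = (0.184 − 0.171) / (0.171 × 5.62 − 0.184 × 2.89) = 0.013 / 0.429 = 0.0303 V⁻¹.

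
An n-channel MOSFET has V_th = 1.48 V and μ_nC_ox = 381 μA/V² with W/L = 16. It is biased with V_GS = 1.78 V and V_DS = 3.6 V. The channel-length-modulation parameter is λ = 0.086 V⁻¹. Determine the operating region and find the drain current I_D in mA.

Saturation; I_D = 0.359 mA

k_n = μ_nC_ox · (W/L) = 6.096 mA/V².
V_ov = V_GS − V_th = 1.78 − 1.48 = 0.3 V.
Since V_DS = 3.6 V ≥ V_ov = 0.3 V, the device is in saturation.
I_D = ½ k_n V_ov² (1 + λ V_DS) = 0.5 × 6.096 × 0.3² × (1 + 0.086 × 3.6) = 0.359 mA.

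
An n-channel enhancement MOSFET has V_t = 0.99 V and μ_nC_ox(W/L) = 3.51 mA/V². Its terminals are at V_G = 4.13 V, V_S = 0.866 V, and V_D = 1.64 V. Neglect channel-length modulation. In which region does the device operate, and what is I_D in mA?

V_GS = V_G − V_S = 4.13 − 0.866 = 3.26 V; V_DS = V_D − V_S = 1.64 − 0.866 = 0.774 V.
V_ov = V_GS − V_t = 3.26 − 0.99 = 2.27 V.
Since V_DS = 0.774 V < V_ov = 2.27 V, the device is in the triode region.
I_D = k_n [V_ov · V_DS − ½ V_DS²] = 3.51 × [2.27 × 0.774 − 0.5 × 0.774²] = 5.13 mA.

Triode; I_D = 5.13 mA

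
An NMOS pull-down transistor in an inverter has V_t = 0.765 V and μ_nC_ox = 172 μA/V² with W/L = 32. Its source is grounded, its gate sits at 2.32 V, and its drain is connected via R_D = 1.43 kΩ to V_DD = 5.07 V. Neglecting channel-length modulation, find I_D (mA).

V_GS = V_G = 2.32 V, so V_ov = 2.32 − 0.765 = 1.55 V.
k_n = μ_nC_ox · (W/L) = 5.504 mA/V².
Assume saturation: I_D = ½ k_n V_ov² = 0.5 × 5.504 × 1.55² = 6.65 mA, giving V_DS = V_DD − I_D R_D = 5.07 − 6.65 × 1.43 = -4.45 V.
But -4.45 V < V_ov = 1.55 V, so the device is actually in triode.
In triode I_D = k_n[V_ov V_DS − ½ V_DS²] and I_D = (V_DD − V_DS)/R_D. Equating: 3.94 V_DS² − 13.24 V_DS + 5.07 = 0, giving V_DS = 0.441 V (the root below V_ov).
I_D = (5.07 − 0.441) / 1.43 = 3.24 mA.

I_D = 3.24 mA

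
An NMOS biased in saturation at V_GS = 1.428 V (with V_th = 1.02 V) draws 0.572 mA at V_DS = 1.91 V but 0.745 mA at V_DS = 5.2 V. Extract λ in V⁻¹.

With V_GS fixed, I_D ∝ (1 + λ V_DS) in saturation, so I_D2/I_D1 = (1 + λ V_DS2)/(1 + λ V_DS1).
0.745/0.572 = 1.302 = (1 + 5.2 λ)/(1 + 1.91 λ).
Solving: λ (I_D1 V_DS2 − I_D2 V_DS1) = I_D2 − I_D1, so λ = (0.745 − 0.572) / (0.572 × 5.2 − 0.745 × 1.91) = 0.173 / 1.55 = 0.112 V⁻¹.

λ = 0.112 V⁻¹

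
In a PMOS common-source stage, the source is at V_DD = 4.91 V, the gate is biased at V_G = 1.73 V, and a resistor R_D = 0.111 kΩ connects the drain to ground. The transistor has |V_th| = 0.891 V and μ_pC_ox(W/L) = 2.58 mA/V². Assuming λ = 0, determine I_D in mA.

I_D = 6.76 mA

V_SG = V_DD − V_G = 4.91 − 1.73 = 3.18 V, so V_ov = 3.18 − 0.891 = 2.29 V.
Assume saturation: I_D = ½ k_p V_ov² = 0.5 × 2.58 × 2.29² = 6.76 mA, giving V_SD = V_DD − I_D R_D = 4.91 − 6.76 × 0.111 = 4.16 V.
V_SD = 4.16 V ≥ V_ov = 2.29 V, confirming saturation.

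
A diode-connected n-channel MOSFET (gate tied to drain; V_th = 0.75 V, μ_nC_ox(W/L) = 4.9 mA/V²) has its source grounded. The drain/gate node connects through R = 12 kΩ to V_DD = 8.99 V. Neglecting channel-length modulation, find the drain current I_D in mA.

I_D = 0.644 mA

With gate tied to drain, V_GS = V_DS ≥ V_GS − V_th, so the device is in saturation.
KCL at the drain: ½ k_n (V_GS − V_th)² = (V_DD − V_GS)/R.
Let x = V_GS − 0.75. Then 29.4 x² + x − 8.24 = 0, giving x = 0.513 V (positive root), so V_GS = 1.26 V.
I_D = (V_DD − V_GS)/R = (8.99 − 1.26) / 12 = 0.644 mA.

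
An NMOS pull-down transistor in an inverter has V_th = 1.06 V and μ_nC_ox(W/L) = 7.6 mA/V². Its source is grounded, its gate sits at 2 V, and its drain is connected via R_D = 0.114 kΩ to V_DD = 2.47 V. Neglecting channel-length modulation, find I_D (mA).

I_D = 3.36 mA

V_GS = V_G = 2 V, so V_ov = 2 − 1.06 = 0.94 V.
Assume saturation: I_D = ½ k_n V_ov² = 0.5 × 7.6 × 0.94² = 3.36 mA, giving V_DS = V_DD − I_D R_D = 2.47 − 3.36 × 0.114 = 2.09 V.
V_DS = 2.09 V ≥ V_ov = 0.94 V, confirming saturation.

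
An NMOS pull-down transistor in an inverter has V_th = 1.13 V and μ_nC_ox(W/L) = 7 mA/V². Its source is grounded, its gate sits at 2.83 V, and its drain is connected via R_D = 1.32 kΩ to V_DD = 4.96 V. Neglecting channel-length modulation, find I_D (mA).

V_GS = V_G = 2.83 V, so V_ov = 2.83 − 1.13 = 1.7 V.
Assume saturation: I_D = ½ k_n V_ov² = 0.5 × 7 × 1.7² = 10.1 mA, giving V_DS = V_DD − I_D R_D = 4.96 − 10.1 × 1.32 = -8.39 V.
But -8.39 V < V_ov = 1.7 V, so the device is actually in triode.
In triode I_D = k_n[V_ov V_DS − ½ V_DS²] and I_D = (V_DD − V_DS)/R_D. Equating: 4.62 V_DS² − 16.71 V_DS + 4.96 = 0, giving V_DS = 0.326 V (the root below V_ov).
I_D = (4.96 − 0.326) / 1.32 = 3.51 mA.

I_D = 3.51 mA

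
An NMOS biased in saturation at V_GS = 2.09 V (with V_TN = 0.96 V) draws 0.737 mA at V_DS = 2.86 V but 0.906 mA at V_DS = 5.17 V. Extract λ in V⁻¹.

λ = 0.139 V⁻¹

With V_GS fixed, I_D ∝ (1 + λ V_DS) in saturation, so I_D2/I_D1 = (1 + λ V_DS2)/(1 + λ V_DS1).
0.906/0.737 = 1.229 = (1 + 5.17 λ)/(1 + 2.86 λ).
Solving: λ (I_D1 V_DS2 − I_D2 V_DS1) = I_D2 − I_D1, so λ = (0.906 − 0.737) / (0.737 × 5.17 − 0.906 × 2.86) = 0.169 / 1.22 = 0.139 V⁻¹.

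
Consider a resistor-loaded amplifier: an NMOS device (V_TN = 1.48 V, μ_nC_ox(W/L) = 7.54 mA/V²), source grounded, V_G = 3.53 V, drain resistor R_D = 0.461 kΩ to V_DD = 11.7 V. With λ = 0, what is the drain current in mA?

V_GS = V_G = 3.53 V, so V_ov = 3.53 − 1.48 = 2.05 V.
Assume saturation: I_D = ½ k_n V_ov² = 0.5 × 7.54 × 2.05² = 15.8 mA, giving V_DS = V_DD − I_D R_D = 11.7 − 15.8 × 0.461 = 4.4 V.
V_DS = 4.4 V ≥ V_ov = 2.05 V, confirming saturation.

I_D = 15.8 mA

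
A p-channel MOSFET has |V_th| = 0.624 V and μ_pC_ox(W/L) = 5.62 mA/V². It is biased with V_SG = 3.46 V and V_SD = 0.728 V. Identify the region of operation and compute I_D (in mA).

V_ov = V_SG − |V_th| = 3.46 − 0.624 = 2.84 V.
Since V_SD = 0.728 V < V_ov = 2.84 V, the device is in the triode region.
I_D = k_p [V_ov · V_SD − ½ V_SD²] = 5.62 × [2.84 × 0.728 − 0.5 × 0.728²] = 10.1 mA.

Triode; I_D = 10.1 mA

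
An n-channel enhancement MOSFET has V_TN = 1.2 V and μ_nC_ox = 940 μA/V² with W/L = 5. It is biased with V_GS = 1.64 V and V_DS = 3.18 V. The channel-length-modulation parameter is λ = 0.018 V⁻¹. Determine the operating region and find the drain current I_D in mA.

Saturation; I_D = 0.481 mA

k_n = μ_nC_ox · (W/L) = 4.7 mA/V².
V_ov = V_GS − V_TN = 1.64 − 1.2 = 0.44 V.
Since V_DS = 3.18 V ≥ V_ov = 0.44 V, the device is in saturation.
I_D = ½ k_n V_ov² (1 + λ V_DS) = 0.5 × 4.7 × 0.44² × (1 + 0.018 × 3.18) = 0.481 mA.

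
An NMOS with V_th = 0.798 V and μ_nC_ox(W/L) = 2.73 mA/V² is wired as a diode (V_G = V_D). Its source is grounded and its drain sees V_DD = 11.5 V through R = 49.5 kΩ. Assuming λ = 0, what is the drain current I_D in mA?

I_D = 0.208 mA

With gate tied to drain, V_GS = V_DS ≥ V_GS − V_th, so the device is in saturation.
KCL at the drain: ½ k_n (V_GS − V_th)² = (V_DD − V_GS)/R.
Let x = V_GS − 0.798. Then 67.6 x² + x − 10.7 = 0, giving x = 0.391 V (positive root), so V_GS = 1.19 V.
I_D = (V_DD − V_GS)/R = (11.5 − 1.19) / 49.5 = 0.208 mA.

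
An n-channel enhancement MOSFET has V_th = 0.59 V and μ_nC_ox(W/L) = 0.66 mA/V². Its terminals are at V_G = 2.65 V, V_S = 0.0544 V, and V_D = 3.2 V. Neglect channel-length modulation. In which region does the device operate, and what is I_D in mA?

Saturation; I_D = 1.33 mA

V_GS = V_G − V_S = 2.65 − 0.0544 = 2.6 V; V_DS = V_D − V_S = 3.2 − 0.0544 = 3.15 V.
V_ov = V_GS − V_th = 2.6 − 0.59 = 2.01 V.
Since V_DS = 3.15 V ≥ V_ov = 2.01 V, the device is in saturation.
I_D = ½ k_n V_ov² = 0.5 × 0.66 × 2.01² = 1.33 mA.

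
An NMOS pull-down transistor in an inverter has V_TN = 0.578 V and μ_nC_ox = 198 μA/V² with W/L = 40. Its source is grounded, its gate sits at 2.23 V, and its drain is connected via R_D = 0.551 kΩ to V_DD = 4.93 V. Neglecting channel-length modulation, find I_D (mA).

I_D = 7.59 mA

V_GS = V_G = 2.23 V, so V_ov = 2.23 − 0.578 = 1.65 V.
k_n = μ_nC_ox · (W/L) = 7.92 mA/V².
Assume saturation: I_D = ½ k_n V_ov² = 0.5 × 7.92 × 1.65² = 10.8 mA, giving V_DS = V_DD − I_D R_D = 4.93 − 10.8 × 0.551 = -1.02 V.
But -1.02 V < V_ov = 1.65 V, so the device is actually in triode.
In triode I_D = k_n[V_ov V_DS − ½ V_DS²] and I_D = (V_DD − V_DS)/R_D. Equating: 2.18 V_DS² − 8.209 V_DS + 4.93 = 0, giving V_DS = 0.75 V (the root below V_ov).
I_D = (4.93 − 0.75) / 0.551 = 7.59 mA.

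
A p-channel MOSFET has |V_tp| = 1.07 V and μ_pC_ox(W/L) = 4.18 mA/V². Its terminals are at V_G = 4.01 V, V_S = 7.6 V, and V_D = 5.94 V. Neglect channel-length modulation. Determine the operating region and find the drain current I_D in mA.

V_SG = V_S − V_G = 7.6 − 4.01 = 3.59 V; V_SD = V_S − V_D = 7.6 − 5.94 = 1.66 V.
V_ov = V_SG − |V_tp| = 3.59 − 1.07 = 2.52 V.
Since V_SD = 1.66 V < V_ov = 2.52 V, the device is in the triode region.
I_D = k_p [V_ov · V_SD − ½ V_SD²] = 4.18 × [2.52 × 1.66 − 0.5 × 1.66²] = 11.7 mA.

Triode; I_D = 11.7 mA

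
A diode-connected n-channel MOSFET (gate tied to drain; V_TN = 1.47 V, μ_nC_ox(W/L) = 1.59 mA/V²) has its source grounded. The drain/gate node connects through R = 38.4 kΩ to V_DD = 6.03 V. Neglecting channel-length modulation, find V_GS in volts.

With gate tied to drain, V_GS = V_DS ≥ V_GS − V_TN, so the device is in saturation.
KCL at the drain: ½ k_n (V_GS − V_TN)² = (V_DD − V_GS)/R.
Let x = V_GS − 1.47. Then 30.5 x² + x − 4.56 = 0, giving x = 0.37 V (positive root), so V_GS = 1.84 V.
I_D = (V_DD − V_GS)/R = (6.03 − 1.84) / 38.4 = 0.109 mA.

V_GS = 1.84 V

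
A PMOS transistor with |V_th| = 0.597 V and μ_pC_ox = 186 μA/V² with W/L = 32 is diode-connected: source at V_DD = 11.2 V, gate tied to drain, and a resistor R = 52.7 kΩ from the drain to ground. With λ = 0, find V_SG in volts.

V_SG = 0.854 V

With gate tied to drain, V_SG = V_SD ≥ V_SG − |V_th|, so the device is in saturation.
k_p = μ_pC_ox · (W/L) = 5.952 mA/V².
KCL at the drain: ½ k_p (V_SG − |V_th|)² = (V_DD − V_SG)/R.
Let x = V_SG − 0.597. Then 157 x² + x − 10.6 = 0, giving x = 0.257 V (positive root), so V_SG = 0.854 V.
I_D = (V_DD − V_SG)/R = (11.2 − 0.854) / 52.7 = 0.196 mA.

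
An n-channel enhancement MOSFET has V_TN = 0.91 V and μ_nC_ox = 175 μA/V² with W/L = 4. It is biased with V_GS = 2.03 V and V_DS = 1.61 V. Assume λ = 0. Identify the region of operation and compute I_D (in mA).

Saturation; I_D = 0.439 mA

k_n = μ_nC_ox · (W/L) = 0.7 mA/V².
V_ov = V_GS − V_TN = 2.03 − 0.91 = 1.12 V.
Since V_DS = 1.61 V ≥ V_ov = 1.12 V, the device is in saturation.
I_D = ½ k_n V_ov² = 0.5 × 0.7 × 1.12² = 0.439 mA.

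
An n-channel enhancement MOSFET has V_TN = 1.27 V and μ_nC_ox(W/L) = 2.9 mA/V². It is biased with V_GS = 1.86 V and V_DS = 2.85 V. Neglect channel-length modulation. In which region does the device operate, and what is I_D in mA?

Saturation; I_D = 0.505 mA

V_ov = V_GS − V_TN = 1.86 − 1.27 = 0.59 V.
Since V_DS = 2.85 V ≥ V_ov = 0.59 V, the device is in saturation.
I_D = ½ k_n V_ov² = 0.5 × 2.9 × 0.59² = 0.505 mA.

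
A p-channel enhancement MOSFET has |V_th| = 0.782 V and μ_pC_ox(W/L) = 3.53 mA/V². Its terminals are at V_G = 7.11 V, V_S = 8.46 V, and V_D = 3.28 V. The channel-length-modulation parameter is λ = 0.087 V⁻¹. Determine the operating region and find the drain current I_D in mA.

V_SG = V_S − V_G = 8.46 − 7.11 = 1.35 V; V_SD = V_S − V_D = 8.46 − 3.28 = 5.18 V.
V_ov = V_SG − |V_th| = 1.35 − 0.782 = 0.568 V.
Since V_SD = 5.18 V ≥ V_ov = 0.568 V, the device is in saturation.
I_D = ½ k_p V_ov² (1 + λ V_SD) = 0.5 × 3.53 × 0.568² × (1 + 0.087 × 5.18) = 0.826 mA.

Saturation; I_D = 0.826 mA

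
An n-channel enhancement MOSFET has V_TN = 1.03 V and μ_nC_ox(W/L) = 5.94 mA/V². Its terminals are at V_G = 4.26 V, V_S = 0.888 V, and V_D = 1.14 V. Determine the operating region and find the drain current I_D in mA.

V_GS = V_G − V_S = 4.26 − 0.888 = 3.37 V; V_DS = V_D − V_S = 1.14 − 0.888 = 0.252 V.
V_ov = V_GS − V_TN = 3.37 − 1.03 = 2.34 V.
Since V_DS = 0.252 V < V_ov = 2.34 V, the device is in the triode region.
I_D = k_n [V_ov · V_DS − ½ V_DS²] = 5.94 × [2.34 × 0.252 − 0.5 × 0.252²] = 3.32 mA.

Triode; I_D = 3.32 mA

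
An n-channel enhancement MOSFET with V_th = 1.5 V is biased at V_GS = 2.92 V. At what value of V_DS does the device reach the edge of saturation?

The boundary between triode and saturation is V_DS = V_GS − V_th = V_ov.
V_ov = 2.92 − 1.5 = 1.42 V.

V_DS,sat = 1.42 V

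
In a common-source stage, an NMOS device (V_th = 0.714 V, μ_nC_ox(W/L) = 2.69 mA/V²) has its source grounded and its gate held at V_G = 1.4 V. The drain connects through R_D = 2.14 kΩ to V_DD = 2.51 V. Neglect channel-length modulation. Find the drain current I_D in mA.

I_D = 0.633 mA

V_GS = V_G = 1.4 V, so V_ov = 1.4 − 0.714 = 0.686 V.
Assume saturation: I_D = ½ k_n V_ov² = 0.5 × 2.69 × 0.686² = 0.633 mA, giving V_DS = V_DD − I_D R_D = 2.51 − 0.633 × 2.14 = 1.16 V.
V_DS = 1.16 V ≥ V_ov = 0.686 V, confirming saturation.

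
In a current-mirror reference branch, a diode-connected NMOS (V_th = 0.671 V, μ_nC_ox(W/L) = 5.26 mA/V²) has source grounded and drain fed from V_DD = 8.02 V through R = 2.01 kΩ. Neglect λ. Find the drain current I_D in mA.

With gate tied to drain, V_GS = V_DS ≥ V_GS − V_th, so the device is in saturation.
KCL at the drain: ½ k_n (V_GS − V_th)² = (V_DD − V_GS)/R.
Let x = V_GS − 0.671. Then 5.29 x² + x − 7.349 = 0, giving x = 1.09 V (positive root), so V_GS = 1.76 V.
I_D = (V_DD − V_GS)/R = (8.02 − 1.76) / 2.01 = 3.11 mA.

I_D = 3.11 mA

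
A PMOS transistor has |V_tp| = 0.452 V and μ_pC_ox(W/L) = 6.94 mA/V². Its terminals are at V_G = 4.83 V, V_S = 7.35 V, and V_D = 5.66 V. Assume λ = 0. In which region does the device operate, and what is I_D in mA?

V_SG = V_S − V_G = 7.35 − 4.83 = 2.52 V; V_SD = V_S − V_D = 7.35 − 5.66 = 1.69 V.
V_ov = V_SG − |V_tp| = 2.52 − 0.452 = 2.07 V.
Since V_SD = 1.69 V < V_ov = 2.07 V, the device is in the triode region.
I_D = k_p [V_ov · V_SD − ½ V_SD²] = 6.94 × [2.07 × 1.69 − 0.5 × 1.69²] = 14.3 mA.

Triode; I_D = 14.3 mA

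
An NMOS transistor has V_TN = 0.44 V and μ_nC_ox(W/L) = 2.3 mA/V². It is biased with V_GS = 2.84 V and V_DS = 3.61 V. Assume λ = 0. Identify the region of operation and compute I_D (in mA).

Saturation; I_D = 6.62 mA

V_ov = V_GS − V_TN = 2.84 − 0.44 = 2.4 V.
Since V_DS = 3.61 V ≥ V_ov = 2.4 V, the device is in saturation.
I_D = ½ k_n V_ov² = 0.5 × 2.3 × 2.4² = 6.62 mA.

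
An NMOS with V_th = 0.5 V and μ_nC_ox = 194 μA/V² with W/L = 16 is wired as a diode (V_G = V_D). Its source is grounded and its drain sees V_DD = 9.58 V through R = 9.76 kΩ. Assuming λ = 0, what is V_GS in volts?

V_GS = 1.24 V

With gate tied to drain, V_GS = V_DS ≥ V_GS − V_th, so the device is in saturation.
k_n = μ_nC_ox · (W/L) = 3.104 mA/V².
KCL at the drain: ½ k_n (V_GS − V_th)² = (V_DD − V_GS)/R.
Let x = V_GS − 0.5. Then 15.1 x² + x − 9.08 = 0, giving x = 0.742 V (positive root), so V_GS = 1.24 V.
I_D = (V_DD − V_GS)/R = (9.58 − 1.24) / 9.76 = 0.854 mA.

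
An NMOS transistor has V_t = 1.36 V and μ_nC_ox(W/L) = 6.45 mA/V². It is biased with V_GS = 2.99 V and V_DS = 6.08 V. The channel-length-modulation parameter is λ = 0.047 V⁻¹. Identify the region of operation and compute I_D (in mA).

V_ov = V_GS − V_t = 2.99 − 1.36 = 1.63 V.
Since V_DS = 6.08 V ≥ V_ov = 1.63 V, the device is in saturation.
I_D = ½ k_n V_ov² (1 + λ V_DS) = 0.5 × 6.45 × 1.63² × (1 + 0.047 × 6.08) = 11 mA.

Saturation; I_D = 11.0 mA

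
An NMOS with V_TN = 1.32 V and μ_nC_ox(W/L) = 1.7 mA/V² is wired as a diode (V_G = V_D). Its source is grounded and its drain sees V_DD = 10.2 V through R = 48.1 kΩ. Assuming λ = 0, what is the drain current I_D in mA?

With gate tied to drain, V_GS = V_DS ≥ V_GS − V_TN, so the device is in saturation.
KCL at the drain: ½ k_n (V_GS − V_TN)² = (V_DD − V_GS)/R.
Let x = V_GS − 1.32. Then 40.9 x² + x − 8.88 = 0, giving x = 0.454 V (positive root), so V_GS = 1.77 V.
I_D = (V_DD − V_GS)/R = (10.2 − 1.77) / 48.1 = 0.175 mA.

I_D = 0.175 mA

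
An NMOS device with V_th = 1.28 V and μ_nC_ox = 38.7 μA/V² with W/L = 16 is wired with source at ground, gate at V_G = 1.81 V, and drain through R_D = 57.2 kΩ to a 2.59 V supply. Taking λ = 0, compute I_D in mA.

V_GS = V_G = 1.81 V, so V_ov = 1.81 − 1.28 = 0.53 V.
k_n = μ_nC_ox · (W/L) = 0.6192 mA/V².
Assume saturation: I_D = ½ k_n V_ov² = 0.5 × 0.6192 × 0.53² = 0.087 mA, giving V_DS = V_DD − I_D R_D = 2.59 − 0.087 × 57.2 = -2.38 V.
But -2.38 V < V_ov = 0.53 V, so the device is actually in triode.
In triode I_D = k_n[V_ov V_DS − ½ V_DS²] and I_D = (V_DD − V_DS)/R_D. Equating: 17.7 V_DS² − 19.77 V_DS + 2.59 = 0, giving V_DS = 0.152 V (the root below V_ov).
I_D = (2.59 − 0.152) / 57.2 = 0.0426 mA.

I_D = 0.0426 mA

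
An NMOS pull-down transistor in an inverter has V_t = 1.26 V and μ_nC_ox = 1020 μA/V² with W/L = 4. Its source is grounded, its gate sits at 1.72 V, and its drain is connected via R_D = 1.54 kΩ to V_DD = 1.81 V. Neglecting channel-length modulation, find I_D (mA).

I_D = 0.432 mA

V_GS = V_G = 1.72 V, so V_ov = 1.72 − 1.26 = 0.46 V.
k_n = μ_nC_ox · (W/L) = 4.08 mA/V².
Assume saturation: I_D = ½ k_n V_ov² = 0.5 × 4.08 × 0.46² = 0.432 mA, giving V_DS = V_DD − I_D R_D = 1.81 − 0.432 × 1.54 = 1.15 V.
V_DS = 1.15 V ≥ V_ov = 0.46 V, confirming saturation.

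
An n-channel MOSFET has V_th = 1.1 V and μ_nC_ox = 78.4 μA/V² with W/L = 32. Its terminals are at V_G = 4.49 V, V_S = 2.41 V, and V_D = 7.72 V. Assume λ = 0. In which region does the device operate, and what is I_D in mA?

Saturation; I_D = 1.20 mA

V_GS = V_G − V_S = 4.49 − 2.41 = 2.08 V; V_DS = V_D − V_S = 7.72 − 2.41 = 5.31 V.
k_n = μ_nC_ox · (W/L) = 2.509 mA/V².
V_ov = V_GS − V_th = 2.08 − 1.1 = 0.98 V.
Since V_DS = 5.31 V ≥ V_ov = 0.98 V, the device is in saturation.
I_D = ½ k_n V_ov² = 0.5 × 2.509 × 0.98² = 1.2 mA.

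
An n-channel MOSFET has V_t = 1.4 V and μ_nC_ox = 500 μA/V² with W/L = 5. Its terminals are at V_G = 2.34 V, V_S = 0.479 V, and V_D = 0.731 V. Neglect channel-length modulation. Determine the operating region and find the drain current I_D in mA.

V_GS = V_G − V_S = 2.34 − 0.479 = 1.86 V; V_DS = V_D − V_S = 0.731 − 0.479 = 0.252 V.
k_n = μ_nC_ox · (W/L) = 2.5 mA/V².
V_ov = V_GS − V_t = 1.86 − 1.4 = 0.461 V.
Since V_DS = 0.252 V < V_ov = 0.461 V, the device is in the triode region.
I_D = k_n [V_ov · V_DS − ½ V_DS²] = 2.5 × [0.461 × 0.252 − 0.5 × 0.252²] = 0.211 mA.

Triode; I_D = 0.211 mA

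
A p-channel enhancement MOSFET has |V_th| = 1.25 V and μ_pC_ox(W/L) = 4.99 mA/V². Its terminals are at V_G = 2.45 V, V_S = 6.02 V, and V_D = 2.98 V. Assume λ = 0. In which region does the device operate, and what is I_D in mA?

V_SG = V_S − V_G = 6.02 − 2.45 = 3.57 V; V_SD = V_S − V_D = 6.02 − 2.98 = 3.04 V.
V_ov = V_SG − |V_th| = 3.57 − 1.25 = 2.32 V.
Since V_SD = 3.04 V ≥ V_ov = 2.32 V, the device is in saturation.
I_D = ½ k_p V_ov² = 0.5 × 4.99 × 2.32² = 13.4 mA.

Saturation; I_D = 13.4 mA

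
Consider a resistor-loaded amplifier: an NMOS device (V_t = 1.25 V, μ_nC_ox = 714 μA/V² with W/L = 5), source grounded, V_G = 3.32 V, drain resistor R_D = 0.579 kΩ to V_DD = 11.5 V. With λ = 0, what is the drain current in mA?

I_D = 7.65 mA

V_GS = V_G = 3.32 V, so V_ov = 3.32 − 1.25 = 2.07 V.
k_n = μ_nC_ox · (W/L) = 3.57 mA/V².
Assume saturation: I_D = ½ k_n V_ov² = 0.5 × 3.57 × 2.07² = 7.65 mA, giving V_DS = V_DD − I_D R_D = 11.5 − 7.65 × 0.579 = 7.07 V.
V_DS = 7.07 V ≥ V_ov = 2.07 V, confirming saturation.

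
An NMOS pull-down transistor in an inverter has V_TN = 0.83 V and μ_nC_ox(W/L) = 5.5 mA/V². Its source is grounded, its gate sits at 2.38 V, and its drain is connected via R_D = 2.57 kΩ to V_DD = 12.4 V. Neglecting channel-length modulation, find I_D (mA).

I_D = 4.56 mA

V_GS = V_G = 2.38 V, so V_ov = 2.38 − 0.83 = 1.55 V.
Assume saturation: I_D = ½ k_n V_ov² = 0.5 × 5.5 × 1.55² = 6.61 mA, giving V_DS = V_DD − I_D R_D = 12.4 − 6.61 × 2.57 = -4.58 V.
But -4.58 V < V_ov = 1.55 V, so the device is actually in triode.
In triode I_D = k_n[V_ov V_DS − ½ V_DS²] and I_D = (V_DD − V_DS)/R_D. Equating: 7.07 V_DS² − 22.91 V_DS + 12.4 = 0, giving V_DS = 0.687 V (the root below V_ov).
I_D = (12.4 − 0.687) / 2.57 = 4.56 mA.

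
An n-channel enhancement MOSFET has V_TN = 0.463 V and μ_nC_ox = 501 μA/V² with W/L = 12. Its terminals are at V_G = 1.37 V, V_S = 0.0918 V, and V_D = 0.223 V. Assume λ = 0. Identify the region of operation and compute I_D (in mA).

Triode; I_D = 0.591 mA

V_GS = V_G − V_S = 1.37 − 0.0918 = 1.28 V; V_DS = V_D − V_S = 0.223 − 0.0918 = 0.131 V.
k_n = μ_nC_ox · (W/L) = 6.012 mA/V².
V_ov = V_GS − V_TN = 1.28 − 0.463 = 0.815 V.
Since V_DS = 0.131 V < V_ov = 0.815 V, the device is in the triode region.
I_D = k_n [V_ov · V_DS − ½ V_DS²] = 6.012 × [0.815 × 0.131 − 0.5 × 0.131²] = 0.591 mA.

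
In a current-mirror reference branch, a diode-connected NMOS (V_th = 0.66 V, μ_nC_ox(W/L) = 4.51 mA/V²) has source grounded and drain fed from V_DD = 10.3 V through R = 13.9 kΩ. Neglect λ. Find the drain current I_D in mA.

With gate tied to drain, V_GS = V_DS ≥ V_GS − V_th, so the device is in saturation.
KCL at the drain: ½ k_n (V_GS − V_th)² = (V_DD − V_GS)/R.
Let x = V_GS − 0.66. Then 31.3 x² + x − 9.64 = 0, giving x = 0.539 V (positive root), so V_GS = 1.2 V.
I_D = (V_DD − V_GS)/R = (10.3 − 1.2) / 13.9 = 0.655 mA.

I_D = 0.655 mA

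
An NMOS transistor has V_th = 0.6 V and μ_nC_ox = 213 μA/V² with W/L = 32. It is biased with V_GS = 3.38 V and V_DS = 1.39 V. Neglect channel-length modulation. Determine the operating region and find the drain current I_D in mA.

k_n = μ_nC_ox · (W/L) = 6.816 mA/V².
V_ov = V_GS − V_th = 3.38 − 0.6 = 2.78 V.
Since V_DS = 1.39 V < V_ov = 2.78 V, the device is in the triode region.
I_D = k_n [V_ov · V_DS − ½ V_DS²] = 6.816 × [2.78 × 1.39 − 0.5 × 1.39²] = 19.8 mA.

Triode; I_D = 19.8 mA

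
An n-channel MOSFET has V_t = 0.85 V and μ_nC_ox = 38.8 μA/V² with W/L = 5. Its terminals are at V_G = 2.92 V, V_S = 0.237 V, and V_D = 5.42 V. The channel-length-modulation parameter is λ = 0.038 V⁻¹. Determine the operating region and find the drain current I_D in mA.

V_GS = V_G − V_S = 2.92 − 0.237 = 2.68 V; V_DS = V_D − V_S = 5.42 − 0.237 = 5.18 V.
k_n = μ_nC_ox · (W/L) = 0.194 mA/V².
V_ov = V_GS − V_t = 2.68 − 0.85 = 1.83 V.
Since V_DS = 5.18 V ≥ V_ov = 1.83 V, the device is in saturation.
I_D = ½ k_n V_ov² (1 + λ V_DS) = 0.5 × 0.194 × 1.83² × (1 + 0.038 × 5.18) = 0.39 mA.

Saturation; I_D = 0.390 mA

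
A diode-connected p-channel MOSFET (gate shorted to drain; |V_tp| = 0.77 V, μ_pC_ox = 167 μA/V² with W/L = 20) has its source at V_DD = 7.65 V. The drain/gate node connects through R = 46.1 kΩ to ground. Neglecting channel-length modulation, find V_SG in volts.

V_SG = 1.06 V

With gate tied to drain, V_SG = V_SD ≥ V_SG − |V_tp|, so the device is in saturation.
k_p = μ_pC_ox · (W/L) = 3.34 mA/V².
KCL at the drain: ½ k_p (V_SG − |V_tp|)² = (V_DD − V_SG)/R.
Let x = V_SG − 0.77. Then 77 x² + x − 6.88 = 0, giving x = 0.293 V (positive root), so V_SG = 1.06 V.
I_D = (V_DD − V_SG)/R = (7.65 − 1.06) / 46.1 = 0.143 mA.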